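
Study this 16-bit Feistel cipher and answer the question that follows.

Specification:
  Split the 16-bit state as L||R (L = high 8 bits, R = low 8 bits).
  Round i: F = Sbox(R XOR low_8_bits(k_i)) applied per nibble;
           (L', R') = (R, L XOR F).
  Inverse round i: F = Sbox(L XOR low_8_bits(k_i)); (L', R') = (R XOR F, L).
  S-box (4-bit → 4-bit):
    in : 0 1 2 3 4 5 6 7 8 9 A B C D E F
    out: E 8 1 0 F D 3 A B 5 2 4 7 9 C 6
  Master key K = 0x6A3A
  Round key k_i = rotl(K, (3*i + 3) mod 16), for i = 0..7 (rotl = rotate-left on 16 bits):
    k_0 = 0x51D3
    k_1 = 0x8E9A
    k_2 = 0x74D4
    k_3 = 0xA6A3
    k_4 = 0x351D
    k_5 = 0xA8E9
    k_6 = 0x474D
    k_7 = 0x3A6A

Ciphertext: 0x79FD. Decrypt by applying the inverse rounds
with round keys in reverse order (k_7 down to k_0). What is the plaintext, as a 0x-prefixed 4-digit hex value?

s_0 = ciphertext = 0x79FD
s_1 = InvRound(s_0, k_7) = 0x7D79
s_2 = InvRound(s_1, k_6) = 0x777D
s_3 = InvRound(s_2, k_5) = 0x2177
s_4 = InvRound(s_3, k_4) = 0x7021
s_5 = InvRound(s_4, k_3) = 0xB170
s_6 = InvRound(s_5, k_2) = 0x4DB1
s_7 = InvRound(s_6, k_1) = 0x2B4D
s_8 = InvRound(s_7, k_0) = 0x262B

0x262B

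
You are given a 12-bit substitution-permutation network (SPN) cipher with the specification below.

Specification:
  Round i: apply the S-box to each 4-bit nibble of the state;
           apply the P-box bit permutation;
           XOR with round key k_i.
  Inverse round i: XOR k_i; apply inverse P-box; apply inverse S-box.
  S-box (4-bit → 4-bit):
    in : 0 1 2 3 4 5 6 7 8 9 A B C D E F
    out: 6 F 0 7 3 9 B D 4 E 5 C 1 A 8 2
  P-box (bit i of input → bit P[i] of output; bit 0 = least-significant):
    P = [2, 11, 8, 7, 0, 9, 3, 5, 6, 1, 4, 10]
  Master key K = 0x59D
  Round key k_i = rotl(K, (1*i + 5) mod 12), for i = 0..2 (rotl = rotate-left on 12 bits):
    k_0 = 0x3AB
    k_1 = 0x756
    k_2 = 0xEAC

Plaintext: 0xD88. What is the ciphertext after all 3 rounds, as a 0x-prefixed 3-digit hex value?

0x554

s_0 = plaintext = 0xD88
s_1 = Round(s_0, k_0) = 0x6A1
s_2 = Round(s_1, k_1) = 0xA99
s_3 = Round(s_2, k_2) = 0x554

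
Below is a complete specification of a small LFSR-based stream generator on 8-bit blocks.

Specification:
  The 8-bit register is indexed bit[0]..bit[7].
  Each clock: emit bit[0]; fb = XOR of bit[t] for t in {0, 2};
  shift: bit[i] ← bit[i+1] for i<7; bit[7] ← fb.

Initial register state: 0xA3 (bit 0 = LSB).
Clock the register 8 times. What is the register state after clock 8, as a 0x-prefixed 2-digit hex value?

0x4B

reg_0 = 0xA3
clock 1: out=1, reg = 0xD1
clock 2: out=1, reg = 0xE8
clock 3: out=0, reg = 0x74
clock 4: out=0, reg = 0xBA
clock 5: out=0, reg = 0x5D
clock 6: out=1, reg = 0x2E
clock 7: out=0, reg = 0x97
clock 8: out=1, reg = 0x4B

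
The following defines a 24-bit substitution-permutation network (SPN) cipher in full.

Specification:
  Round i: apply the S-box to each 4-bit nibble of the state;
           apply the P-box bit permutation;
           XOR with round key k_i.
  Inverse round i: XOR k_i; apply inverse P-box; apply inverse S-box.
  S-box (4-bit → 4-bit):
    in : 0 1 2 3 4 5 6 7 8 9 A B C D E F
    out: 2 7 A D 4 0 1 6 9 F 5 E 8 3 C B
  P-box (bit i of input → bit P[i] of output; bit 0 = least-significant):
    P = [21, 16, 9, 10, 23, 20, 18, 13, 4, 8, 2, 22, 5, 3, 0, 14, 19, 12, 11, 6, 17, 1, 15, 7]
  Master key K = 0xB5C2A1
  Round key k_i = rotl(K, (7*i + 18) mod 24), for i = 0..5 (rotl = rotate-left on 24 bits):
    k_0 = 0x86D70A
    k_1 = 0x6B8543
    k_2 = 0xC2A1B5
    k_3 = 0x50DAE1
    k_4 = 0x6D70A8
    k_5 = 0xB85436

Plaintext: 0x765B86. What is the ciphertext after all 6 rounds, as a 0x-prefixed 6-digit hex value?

0xB5AEF2

s_0 = plaintext = 0x765B86
s_1 = Round(s_0, k_0) = 0x6E760C
s_2 = Round(s_1, k_1) = 0x79891A
s_3 = Round(s_2, k_2) = 0x3E7AC3
s_4 = Round(s_3, k_3) = 0x72743C
s_5 = Round(s_4, k_4) = 0xE9C4E7
s_6 = Round(s_5, k_5) = 0xB5AEF2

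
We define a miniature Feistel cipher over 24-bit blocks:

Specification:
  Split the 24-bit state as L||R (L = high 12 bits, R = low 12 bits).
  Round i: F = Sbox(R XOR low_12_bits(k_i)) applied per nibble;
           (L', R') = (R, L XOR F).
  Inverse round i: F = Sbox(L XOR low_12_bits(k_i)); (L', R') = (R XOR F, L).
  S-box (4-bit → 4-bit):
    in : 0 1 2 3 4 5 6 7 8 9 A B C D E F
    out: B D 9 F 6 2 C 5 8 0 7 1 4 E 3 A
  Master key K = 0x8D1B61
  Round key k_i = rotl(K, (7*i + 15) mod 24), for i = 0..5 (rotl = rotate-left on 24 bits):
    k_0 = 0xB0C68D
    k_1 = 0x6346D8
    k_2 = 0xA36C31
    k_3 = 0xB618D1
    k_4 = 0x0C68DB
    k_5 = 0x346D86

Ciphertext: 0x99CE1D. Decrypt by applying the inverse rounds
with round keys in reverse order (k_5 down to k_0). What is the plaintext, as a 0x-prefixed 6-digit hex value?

0x5F8E38

s_0 = ciphertext = 0x99CE1D
s_1 = InvRound(s_0, k_5) = 0x8CA99C
s_2 = InvRound(s_1, k_4) = 0x2418CA
s_3 = InvRound(s_2, k_3) = 0xFC1241
s_4 = InvRound(s_3, k_2) = 0xDEAFC1
s_5 = InvRound(s_4, k_1) = 0xE38DEA
s_6 = InvRound(s_5, k_0) = 0x5F8E38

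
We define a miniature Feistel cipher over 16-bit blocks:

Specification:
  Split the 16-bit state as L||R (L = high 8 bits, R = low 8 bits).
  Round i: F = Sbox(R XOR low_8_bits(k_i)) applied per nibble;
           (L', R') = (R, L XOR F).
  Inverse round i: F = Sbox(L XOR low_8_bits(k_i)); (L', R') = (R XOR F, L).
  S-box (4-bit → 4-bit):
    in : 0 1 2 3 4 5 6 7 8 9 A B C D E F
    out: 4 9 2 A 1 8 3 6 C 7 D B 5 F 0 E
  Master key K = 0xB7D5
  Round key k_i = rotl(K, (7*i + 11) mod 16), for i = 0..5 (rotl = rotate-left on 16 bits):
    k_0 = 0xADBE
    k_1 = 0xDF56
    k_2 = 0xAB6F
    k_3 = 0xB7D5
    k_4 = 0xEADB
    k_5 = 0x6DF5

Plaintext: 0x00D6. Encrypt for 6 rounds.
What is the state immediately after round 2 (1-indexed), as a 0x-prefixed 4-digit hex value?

0x3CEB

s_0 = plaintext = 0x00D6
s_1 = Round(s_0, k_0) = 0xD63C
s_2 = Round(s_1, k_1) = 0x3CEB
s_3 = Round(s_2, k_2) = 0xEBFD
s_4 = Round(s_3, k_3) = 0xFDC7
s_5 = Round(s_4, k_4) = 0xC768
s_6 = Round(s_5, k_5) = 0x68B8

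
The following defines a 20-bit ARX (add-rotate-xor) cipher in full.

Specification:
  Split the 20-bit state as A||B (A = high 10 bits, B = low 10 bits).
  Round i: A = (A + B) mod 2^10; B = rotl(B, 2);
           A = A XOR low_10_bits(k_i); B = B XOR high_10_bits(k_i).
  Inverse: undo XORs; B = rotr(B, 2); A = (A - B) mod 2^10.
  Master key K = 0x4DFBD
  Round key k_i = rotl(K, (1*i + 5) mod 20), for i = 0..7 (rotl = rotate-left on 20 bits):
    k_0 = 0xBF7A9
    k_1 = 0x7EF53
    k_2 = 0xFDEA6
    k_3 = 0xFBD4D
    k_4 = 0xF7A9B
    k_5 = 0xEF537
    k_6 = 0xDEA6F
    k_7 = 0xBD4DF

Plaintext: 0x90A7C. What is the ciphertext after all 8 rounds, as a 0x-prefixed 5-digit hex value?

0x04C60

s_0 = plaintext = 0x90A7C
s_1 = Round(s_0, k_0) = 0xC5F0F
s_2 = Round(s_1, k_1) = 0x5D5C4
s_3 = Round(s_2, k_2) = 0x67CE6
s_4 = Round(s_3, k_3) = 0xF2077
s_5 = Round(s_4, k_4) = 0xA9202
s_6 = Round(s_5, k_5) = 0x647B7
s_7 = Round(s_6, k_6) = 0xC9DA5
s_8 = Round(s_7, k_7) = 0x04C60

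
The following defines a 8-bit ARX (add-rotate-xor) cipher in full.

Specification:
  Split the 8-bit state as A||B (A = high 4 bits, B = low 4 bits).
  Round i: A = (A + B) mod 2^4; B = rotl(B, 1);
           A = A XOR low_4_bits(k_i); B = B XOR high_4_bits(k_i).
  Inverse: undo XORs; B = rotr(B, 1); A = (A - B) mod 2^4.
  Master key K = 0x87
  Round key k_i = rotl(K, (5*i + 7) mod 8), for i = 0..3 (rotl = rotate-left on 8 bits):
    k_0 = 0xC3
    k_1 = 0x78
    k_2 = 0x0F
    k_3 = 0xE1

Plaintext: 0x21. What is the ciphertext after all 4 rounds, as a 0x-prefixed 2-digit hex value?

s_0 = plaintext = 0x21
s_1 = Round(s_0, k_0) = 0x0E
s_2 = Round(s_1, k_1) = 0x6A
s_3 = Round(s_2, k_2) = 0xF5
s_4 = Round(s_3, k_3) = 0x54

0x54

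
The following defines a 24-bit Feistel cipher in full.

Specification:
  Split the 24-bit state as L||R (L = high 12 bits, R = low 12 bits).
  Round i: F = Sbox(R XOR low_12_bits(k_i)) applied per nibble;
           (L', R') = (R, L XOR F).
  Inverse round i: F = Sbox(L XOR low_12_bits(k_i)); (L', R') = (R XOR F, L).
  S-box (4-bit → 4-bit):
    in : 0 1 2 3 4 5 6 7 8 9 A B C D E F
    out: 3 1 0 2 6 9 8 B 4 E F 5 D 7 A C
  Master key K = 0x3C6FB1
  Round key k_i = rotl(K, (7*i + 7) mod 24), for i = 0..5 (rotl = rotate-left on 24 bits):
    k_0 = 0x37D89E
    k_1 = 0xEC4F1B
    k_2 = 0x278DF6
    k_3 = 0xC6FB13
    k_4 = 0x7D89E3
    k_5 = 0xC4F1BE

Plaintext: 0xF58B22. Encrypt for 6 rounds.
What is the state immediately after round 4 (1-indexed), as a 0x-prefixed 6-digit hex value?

0x5DF1E5

s_0 = plaintext = 0xF58B22
s_1 = Round(s_0, k_0) = 0xB22D05
s_2 = Round(s_1, k_1) = 0xD05B38
s_3 = Round(s_2, k_2) = 0xB385DF
s_4 = Round(s_3, k_3) = 0x5DF1E5
s_5 = Round(s_4, k_4) = 0x1E51E7
s_6 = Round(s_5, k_5) = 0x1E727B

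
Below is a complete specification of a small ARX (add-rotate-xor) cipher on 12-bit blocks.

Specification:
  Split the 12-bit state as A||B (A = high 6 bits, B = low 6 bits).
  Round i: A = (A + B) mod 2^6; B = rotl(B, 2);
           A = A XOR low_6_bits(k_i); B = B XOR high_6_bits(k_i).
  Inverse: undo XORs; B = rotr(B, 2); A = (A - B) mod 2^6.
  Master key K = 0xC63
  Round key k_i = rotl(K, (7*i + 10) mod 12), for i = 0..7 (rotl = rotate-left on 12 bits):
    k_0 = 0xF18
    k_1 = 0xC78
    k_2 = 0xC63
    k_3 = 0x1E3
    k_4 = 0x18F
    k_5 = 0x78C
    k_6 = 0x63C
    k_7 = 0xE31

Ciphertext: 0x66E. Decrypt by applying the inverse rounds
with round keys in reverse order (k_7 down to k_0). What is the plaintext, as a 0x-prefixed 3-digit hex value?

s_0 = ciphertext = 0x66E
s_1 = InvRound(s_0, k_7) = 0x0E5
s_2 = InvRound(s_1, k_6) = 0x81F
s_3 = InvRound(s_2, k_5) = 0x710
s_4 = InvRound(s_3, k_4) = 0xBA5
s_5 = InvRound(s_4, k_3) = 0x968
s_6 = InvRound(s_5, k_2) = 0xC16
s_7 = InvRound(s_6, k_1) = 0x3F9
s_8 = InvRound(s_7, k_0) = 0x191

0x191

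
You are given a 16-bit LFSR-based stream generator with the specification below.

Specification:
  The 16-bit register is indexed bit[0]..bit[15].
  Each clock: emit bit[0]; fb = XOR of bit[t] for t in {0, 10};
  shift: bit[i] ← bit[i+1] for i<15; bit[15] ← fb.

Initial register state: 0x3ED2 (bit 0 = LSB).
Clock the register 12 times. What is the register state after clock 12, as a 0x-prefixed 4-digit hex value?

reg_0 = 0x3ED2
clock 1: out=0, reg = 0x9F69
clock 2: out=1, reg = 0x4FB4
clock 3: out=0, reg = 0xA7DA
clock 4: out=0, reg = 0xD3ED
clock 5: out=1, reg = 0xE9F6
clock 6: out=0, reg = 0x74FB
clock 7: out=1, reg = 0x3A7D
clock 8: out=1, reg = 0x9D3E
clock 9: out=0, reg = 0xCE9F
clock 10: out=1, reg = 0x674F
clock 11: out=1, reg = 0x33A7
clock 12: out=1, reg = 0x99D3

0x99D3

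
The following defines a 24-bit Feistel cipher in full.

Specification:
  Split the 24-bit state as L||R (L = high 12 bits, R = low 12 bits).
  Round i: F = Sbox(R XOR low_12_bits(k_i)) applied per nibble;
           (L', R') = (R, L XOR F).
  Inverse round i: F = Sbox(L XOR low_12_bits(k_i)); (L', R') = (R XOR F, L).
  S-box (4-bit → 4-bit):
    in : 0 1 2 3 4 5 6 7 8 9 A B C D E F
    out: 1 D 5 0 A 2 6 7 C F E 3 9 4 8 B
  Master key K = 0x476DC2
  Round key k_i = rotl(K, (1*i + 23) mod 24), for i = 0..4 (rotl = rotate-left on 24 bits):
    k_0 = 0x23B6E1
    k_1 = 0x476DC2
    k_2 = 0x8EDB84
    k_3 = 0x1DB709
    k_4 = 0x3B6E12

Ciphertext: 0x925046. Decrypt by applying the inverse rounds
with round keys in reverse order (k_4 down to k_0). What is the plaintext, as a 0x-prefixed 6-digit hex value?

s_0 = ciphertext = 0x925046
s_1 = InvRound(s_0, k_4) = 0x741925
s_2 = InvRound(s_1, k_3) = 0x889741
s_3 = InvRound(s_2, k_2) = 0x755889
s_4 = InvRound(s_3, k_1) = 0x67E755
s_5 = InvRound(s_4, k_0) = 0x6AE67E

0x6AE67E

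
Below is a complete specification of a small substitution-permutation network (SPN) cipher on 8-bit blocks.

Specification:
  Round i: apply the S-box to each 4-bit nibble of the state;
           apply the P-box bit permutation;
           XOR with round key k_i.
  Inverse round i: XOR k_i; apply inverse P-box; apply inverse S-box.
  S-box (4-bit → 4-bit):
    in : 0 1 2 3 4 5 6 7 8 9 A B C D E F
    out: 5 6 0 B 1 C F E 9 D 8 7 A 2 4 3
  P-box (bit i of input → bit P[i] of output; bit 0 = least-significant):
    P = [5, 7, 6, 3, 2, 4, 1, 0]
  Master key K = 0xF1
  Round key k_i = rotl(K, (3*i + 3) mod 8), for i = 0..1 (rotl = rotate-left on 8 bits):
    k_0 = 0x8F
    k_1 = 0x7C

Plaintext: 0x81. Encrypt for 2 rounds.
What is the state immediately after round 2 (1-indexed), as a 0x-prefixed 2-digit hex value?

s_0 = plaintext = 0x81
s_1 = Round(s_0, k_0) = 0x4A
s_2 = Round(s_1, k_1) = 0x70

0x70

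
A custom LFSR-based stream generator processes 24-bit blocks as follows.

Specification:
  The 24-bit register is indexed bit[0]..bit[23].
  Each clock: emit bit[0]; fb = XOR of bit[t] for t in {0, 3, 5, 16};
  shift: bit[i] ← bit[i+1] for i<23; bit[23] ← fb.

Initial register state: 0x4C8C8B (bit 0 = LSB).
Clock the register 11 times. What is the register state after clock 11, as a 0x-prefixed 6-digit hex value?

reg_0 = 0x4C8C8B
clock 1: out=1, reg = 0x264645
clock 2: out=1, reg = 0x932322
clock 3: out=0, reg = 0x499191
clock 4: out=1, reg = 0x24C8C8
clock 5: out=0, reg = 0x926464
clock 6: out=0, reg = 0xC93232
clock 7: out=0, reg = 0x649919
clock 8: out=1, reg = 0x324C8C
clock 9: out=0, reg = 0x992646
clock 10: out=0, reg = 0xCC9323
clock 11: out=1, reg = 0x664991

0x664991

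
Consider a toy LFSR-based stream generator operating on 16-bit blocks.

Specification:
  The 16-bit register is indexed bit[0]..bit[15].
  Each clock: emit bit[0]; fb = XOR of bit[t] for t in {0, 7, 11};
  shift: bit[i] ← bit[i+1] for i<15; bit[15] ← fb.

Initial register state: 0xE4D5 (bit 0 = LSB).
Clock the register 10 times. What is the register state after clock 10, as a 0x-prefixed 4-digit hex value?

0x4039

reg_0 = 0xE4D5
clock 1: out=1, reg = 0x726A
clock 2: out=0, reg = 0x3935
clock 3: out=1, reg = 0x1C9A
clock 4: out=0, reg = 0x0E4D
clock 5: out=1, reg = 0x0726
clock 6: out=0, reg = 0x0393
clock 7: out=1, reg = 0x01C9
clock 8: out=1, reg = 0x00E4
clock 9: out=0, reg = 0x8072
clock 10: out=0, reg = 0x4039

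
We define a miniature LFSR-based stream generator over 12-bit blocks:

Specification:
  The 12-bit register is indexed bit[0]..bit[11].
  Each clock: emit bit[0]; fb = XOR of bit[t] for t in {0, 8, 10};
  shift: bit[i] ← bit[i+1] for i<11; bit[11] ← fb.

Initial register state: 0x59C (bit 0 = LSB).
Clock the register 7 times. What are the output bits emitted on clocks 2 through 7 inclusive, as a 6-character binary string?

reg_0 = 0x59C
clock 1: out=0, reg = 0x2CE
clock 2: out=0, reg = 0x167
clock 3: out=1, reg = 0x0B3
clock 4: out=1, reg = 0x859
clock 5: out=1, reg = 0xC2C
clock 6: out=0, reg = 0xE16
clock 7: out=0, reg = 0xF0B

011100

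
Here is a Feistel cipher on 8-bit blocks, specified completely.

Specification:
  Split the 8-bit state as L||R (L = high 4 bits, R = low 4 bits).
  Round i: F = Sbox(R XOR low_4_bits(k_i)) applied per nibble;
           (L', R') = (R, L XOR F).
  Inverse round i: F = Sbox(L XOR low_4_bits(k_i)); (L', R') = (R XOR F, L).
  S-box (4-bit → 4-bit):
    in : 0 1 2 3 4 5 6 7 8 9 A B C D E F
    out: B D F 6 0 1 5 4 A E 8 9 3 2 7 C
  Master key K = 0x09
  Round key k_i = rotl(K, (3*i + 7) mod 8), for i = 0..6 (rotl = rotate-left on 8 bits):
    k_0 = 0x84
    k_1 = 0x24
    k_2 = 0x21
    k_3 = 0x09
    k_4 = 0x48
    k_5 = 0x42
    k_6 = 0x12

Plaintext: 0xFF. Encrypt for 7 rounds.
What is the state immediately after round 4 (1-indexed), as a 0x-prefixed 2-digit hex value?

0xBF

s_0 = plaintext = 0xFF
s_1 = Round(s_0, k_0) = 0xF6
s_2 = Round(s_1, k_1) = 0x60
s_3 = Round(s_2, k_2) = 0x0B
s_4 = Round(s_3, k_3) = 0xBF
s_5 = Round(s_4, k_4) = 0xFF
s_6 = Round(s_5, k_5) = 0xFD
s_7 = Round(s_6, k_6) = 0xD3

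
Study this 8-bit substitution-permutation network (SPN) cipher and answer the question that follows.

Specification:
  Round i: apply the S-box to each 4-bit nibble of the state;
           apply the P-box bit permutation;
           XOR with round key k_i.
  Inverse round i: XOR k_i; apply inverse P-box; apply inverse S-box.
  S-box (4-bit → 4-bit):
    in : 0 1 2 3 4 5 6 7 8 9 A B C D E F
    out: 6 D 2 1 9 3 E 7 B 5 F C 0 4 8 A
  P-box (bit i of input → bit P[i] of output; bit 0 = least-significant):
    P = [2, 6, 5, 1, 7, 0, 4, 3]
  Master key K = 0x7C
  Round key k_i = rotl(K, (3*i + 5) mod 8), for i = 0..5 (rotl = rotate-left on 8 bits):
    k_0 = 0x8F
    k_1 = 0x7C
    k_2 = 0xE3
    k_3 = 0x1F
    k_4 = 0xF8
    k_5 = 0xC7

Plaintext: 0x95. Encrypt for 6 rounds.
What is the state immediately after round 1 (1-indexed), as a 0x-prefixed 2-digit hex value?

0x5B

s_0 = plaintext = 0x95
s_1 = Round(s_0, k_0) = 0x5B
s_2 = Round(s_1, k_1) = 0xDF
s_3 = Round(s_2, k_2) = 0xB1
s_4 = Round(s_3, k_3) = 0x21
s_5 = Round(s_4, k_4) = 0xDF
s_6 = Round(s_5, k_5) = 0x95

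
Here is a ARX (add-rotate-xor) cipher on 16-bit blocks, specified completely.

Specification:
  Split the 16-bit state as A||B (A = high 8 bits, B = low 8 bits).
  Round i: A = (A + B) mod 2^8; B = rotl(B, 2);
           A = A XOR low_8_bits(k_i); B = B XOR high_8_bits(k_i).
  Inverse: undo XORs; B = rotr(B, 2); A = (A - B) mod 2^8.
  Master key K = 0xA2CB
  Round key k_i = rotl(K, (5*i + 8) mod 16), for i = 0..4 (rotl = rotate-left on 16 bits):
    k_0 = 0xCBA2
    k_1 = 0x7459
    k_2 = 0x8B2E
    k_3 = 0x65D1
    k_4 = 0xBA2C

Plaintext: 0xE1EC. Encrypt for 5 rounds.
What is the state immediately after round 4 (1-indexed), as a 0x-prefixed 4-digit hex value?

0x8B12

s_0 = plaintext = 0xE1EC
s_1 = Round(s_0, k_0) = 0x6F78
s_2 = Round(s_1, k_1) = 0xBE95
s_3 = Round(s_2, k_2) = 0x7DDD
s_4 = Round(s_3, k_3) = 0x8B12
s_5 = Round(s_4, k_4) = 0xB1F2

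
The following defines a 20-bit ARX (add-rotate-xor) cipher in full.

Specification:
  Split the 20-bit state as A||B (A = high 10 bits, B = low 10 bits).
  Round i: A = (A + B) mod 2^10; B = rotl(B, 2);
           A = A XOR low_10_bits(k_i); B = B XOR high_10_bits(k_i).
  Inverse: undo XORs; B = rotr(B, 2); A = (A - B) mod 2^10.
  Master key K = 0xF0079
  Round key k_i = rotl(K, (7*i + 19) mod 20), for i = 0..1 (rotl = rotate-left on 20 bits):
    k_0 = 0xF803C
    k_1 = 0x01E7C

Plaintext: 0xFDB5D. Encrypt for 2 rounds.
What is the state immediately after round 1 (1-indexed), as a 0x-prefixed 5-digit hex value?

s_0 = plaintext = 0xFDB5D
s_1 = Round(s_0, k_0) = 0xDBE97
s_2 = Round(s_1, k_1) = 0x1EA59

0xDBE97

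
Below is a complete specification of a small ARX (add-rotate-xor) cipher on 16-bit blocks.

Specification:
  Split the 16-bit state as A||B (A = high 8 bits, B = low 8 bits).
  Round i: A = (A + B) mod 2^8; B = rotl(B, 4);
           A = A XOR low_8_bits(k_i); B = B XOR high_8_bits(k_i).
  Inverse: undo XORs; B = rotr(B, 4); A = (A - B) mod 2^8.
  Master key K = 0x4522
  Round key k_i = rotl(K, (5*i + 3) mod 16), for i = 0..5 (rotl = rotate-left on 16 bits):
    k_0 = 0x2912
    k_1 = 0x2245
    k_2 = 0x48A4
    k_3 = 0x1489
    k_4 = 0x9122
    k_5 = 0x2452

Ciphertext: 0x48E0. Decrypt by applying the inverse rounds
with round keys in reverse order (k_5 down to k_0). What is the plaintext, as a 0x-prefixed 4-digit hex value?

0x5FFD

s_0 = ciphertext = 0x48E0
s_1 = InvRound(s_0, k_5) = 0xCE4C
s_2 = InvRound(s_1, k_4) = 0x0FDD
s_3 = InvRound(s_2, k_3) = 0xEA9C
s_4 = InvRound(s_3, k_2) = 0x014D
s_5 = InvRound(s_4, k_1) = 0x4EF6
s_6 = InvRound(s_5, k_0) = 0x5FFD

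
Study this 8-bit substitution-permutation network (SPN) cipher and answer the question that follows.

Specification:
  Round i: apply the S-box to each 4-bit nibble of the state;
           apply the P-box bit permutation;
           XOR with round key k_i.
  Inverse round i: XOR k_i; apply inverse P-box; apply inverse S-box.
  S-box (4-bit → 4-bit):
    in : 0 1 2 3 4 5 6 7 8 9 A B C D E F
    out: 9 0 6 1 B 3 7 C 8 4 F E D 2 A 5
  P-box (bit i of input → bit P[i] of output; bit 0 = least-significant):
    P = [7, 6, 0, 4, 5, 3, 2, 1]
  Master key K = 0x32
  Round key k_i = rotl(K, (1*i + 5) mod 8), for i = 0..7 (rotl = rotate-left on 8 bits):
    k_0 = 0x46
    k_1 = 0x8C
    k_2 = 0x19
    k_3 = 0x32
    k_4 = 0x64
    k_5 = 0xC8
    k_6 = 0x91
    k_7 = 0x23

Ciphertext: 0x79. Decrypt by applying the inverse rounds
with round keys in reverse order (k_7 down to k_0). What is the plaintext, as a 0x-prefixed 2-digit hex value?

0x9B

s_0 = ciphertext = 0x79
s_1 = InvRound(s_0, k_7) = 0xEE
s_2 = InvRound(s_1, k_6) = 0xAB
s_3 = InvRound(s_2, k_5) = 0x02
s_4 = InvRound(s_3, k_4) = 0xCD
s_5 = InvRound(s_4, k_3) = 0xAA
s_6 = InvRound(s_5, k_2) = 0x0C
s_7 = InvRound(s_6, k_1) = 0x13
s_8 = InvRound(s_7, k_0) = 0x9B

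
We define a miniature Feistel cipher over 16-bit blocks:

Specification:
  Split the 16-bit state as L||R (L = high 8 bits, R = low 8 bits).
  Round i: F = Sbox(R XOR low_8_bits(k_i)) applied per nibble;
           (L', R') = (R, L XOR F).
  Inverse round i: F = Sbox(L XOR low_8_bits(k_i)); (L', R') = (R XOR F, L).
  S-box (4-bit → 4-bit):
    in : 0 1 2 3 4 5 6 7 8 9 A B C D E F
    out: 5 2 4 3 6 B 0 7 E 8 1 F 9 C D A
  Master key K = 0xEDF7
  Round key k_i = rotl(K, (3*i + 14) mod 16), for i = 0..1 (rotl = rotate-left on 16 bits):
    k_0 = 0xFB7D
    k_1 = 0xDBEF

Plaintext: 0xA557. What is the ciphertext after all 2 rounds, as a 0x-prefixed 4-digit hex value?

0xE408

s_0 = plaintext = 0xA557
s_1 = Round(s_0, k_0) = 0x57E4
s_2 = Round(s_1, k_1) = 0xE408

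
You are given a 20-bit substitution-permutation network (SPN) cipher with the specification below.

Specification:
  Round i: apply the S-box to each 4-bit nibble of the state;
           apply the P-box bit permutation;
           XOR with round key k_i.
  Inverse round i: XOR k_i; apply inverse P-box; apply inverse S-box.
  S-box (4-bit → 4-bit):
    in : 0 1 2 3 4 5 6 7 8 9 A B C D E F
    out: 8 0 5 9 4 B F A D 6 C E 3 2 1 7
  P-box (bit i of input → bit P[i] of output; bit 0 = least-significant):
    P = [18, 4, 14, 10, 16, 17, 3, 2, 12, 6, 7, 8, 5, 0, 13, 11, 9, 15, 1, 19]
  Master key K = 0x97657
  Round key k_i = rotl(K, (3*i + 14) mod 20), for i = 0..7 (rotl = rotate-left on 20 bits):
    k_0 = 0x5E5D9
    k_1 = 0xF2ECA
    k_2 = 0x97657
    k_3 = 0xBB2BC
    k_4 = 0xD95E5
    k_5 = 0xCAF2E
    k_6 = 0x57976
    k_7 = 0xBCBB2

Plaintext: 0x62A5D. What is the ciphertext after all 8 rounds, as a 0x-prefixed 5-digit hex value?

s_0 = plaintext = 0x62A5D
s_1 = Round(s_0, k_0) = 0xE466F
s_2 = Round(s_1, k_1) = 0x85D16
s_3 = Round(s_2, k_2) = 0x53824
s_4 = Round(s_3, k_3) = 0x26914
s_5 = Round(s_4, k_4) = 0xDFF06
s_6 = Round(s_5, k_5) = 0x85BDB
s_7 = Round(s_6, k_6) = 0xF3685
s_8 = Round(s_7, k_7) = 0xE544C

0xE544C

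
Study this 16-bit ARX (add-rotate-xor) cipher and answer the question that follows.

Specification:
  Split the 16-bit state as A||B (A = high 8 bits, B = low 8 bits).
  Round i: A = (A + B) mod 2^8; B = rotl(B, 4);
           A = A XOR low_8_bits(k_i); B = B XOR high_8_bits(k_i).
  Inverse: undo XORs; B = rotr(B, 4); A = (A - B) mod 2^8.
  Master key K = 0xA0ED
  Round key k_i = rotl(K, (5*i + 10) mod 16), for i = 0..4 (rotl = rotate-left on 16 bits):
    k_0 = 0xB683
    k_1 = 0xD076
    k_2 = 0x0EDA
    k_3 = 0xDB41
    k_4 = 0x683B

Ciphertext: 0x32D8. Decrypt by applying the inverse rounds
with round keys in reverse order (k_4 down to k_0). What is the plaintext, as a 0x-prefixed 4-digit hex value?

0x388B

s_0 = ciphertext = 0x32D8
s_1 = InvRound(s_0, k_4) = 0xFE0B
s_2 = InvRound(s_1, k_3) = 0xB20D
s_3 = InvRound(s_2, k_2) = 0x3830
s_4 = InvRound(s_3, k_1) = 0x400E
s_5 = InvRound(s_4, k_0) = 0x388B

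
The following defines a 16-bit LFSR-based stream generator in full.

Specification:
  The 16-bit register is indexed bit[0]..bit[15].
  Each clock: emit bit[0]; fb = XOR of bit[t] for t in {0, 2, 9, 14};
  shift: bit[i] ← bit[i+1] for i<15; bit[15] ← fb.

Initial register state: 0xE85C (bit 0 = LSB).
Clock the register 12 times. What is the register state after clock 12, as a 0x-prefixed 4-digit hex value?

0x40CE

reg_0 = 0xE85C
clock 1: out=0, reg = 0x742E
clock 2: out=0, reg = 0x3A17
clock 3: out=1, reg = 0x9D0B
clock 4: out=1, reg = 0xCE85
clock 5: out=1, reg = 0x6742
clock 6: out=0, reg = 0x33A1
clock 7: out=1, reg = 0x19D0
clock 8: out=0, reg = 0x0CE8
clock 9: out=0, reg = 0x0674
clock 10: out=0, reg = 0x033A
clock 11: out=0, reg = 0x819D
clock 12: out=1, reg = 0x40CE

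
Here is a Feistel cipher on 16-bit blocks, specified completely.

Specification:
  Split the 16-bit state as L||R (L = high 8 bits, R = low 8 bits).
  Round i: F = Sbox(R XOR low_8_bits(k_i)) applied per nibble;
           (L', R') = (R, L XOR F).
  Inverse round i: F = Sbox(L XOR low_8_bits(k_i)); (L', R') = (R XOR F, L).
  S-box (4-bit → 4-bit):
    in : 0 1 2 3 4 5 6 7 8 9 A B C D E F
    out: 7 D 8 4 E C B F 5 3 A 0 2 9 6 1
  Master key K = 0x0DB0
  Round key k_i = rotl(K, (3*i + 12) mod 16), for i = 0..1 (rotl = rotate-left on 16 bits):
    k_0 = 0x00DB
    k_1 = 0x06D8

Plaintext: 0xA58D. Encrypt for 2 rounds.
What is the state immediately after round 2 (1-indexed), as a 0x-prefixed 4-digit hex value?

s_0 = plaintext = 0xA58D
s_1 = Round(s_0, k_0) = 0x8D6E
s_2 = Round(s_1, k_1) = 0x6E86

0x6E86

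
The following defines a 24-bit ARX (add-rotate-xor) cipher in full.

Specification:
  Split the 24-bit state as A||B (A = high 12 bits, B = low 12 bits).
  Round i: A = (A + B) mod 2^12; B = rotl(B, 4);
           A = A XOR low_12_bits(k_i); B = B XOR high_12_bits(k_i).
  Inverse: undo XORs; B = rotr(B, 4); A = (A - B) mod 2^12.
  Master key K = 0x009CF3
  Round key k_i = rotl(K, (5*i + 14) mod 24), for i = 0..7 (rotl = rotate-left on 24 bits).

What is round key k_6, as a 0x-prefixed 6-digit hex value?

K = 0x009CF3
k_0 = rotl(K, (5*0+14) mod 24) = rotl(K, 14) = 0x3CC027
k_1 = rotl(K, (5*1+14) mod 24) = rotl(K, 19) = 0x9804E7
k_2 = rotl(K, (5*2+14) mod 24) = rotl(K, 0) = 0x009CF3
k_3 = rotl(K, (5*3+14) mod 24) = rotl(K, 5) = 0x139E60
k_4 = rotl(K, (5*4+14) mod 24) = rotl(K, 10) = 0x73CC02
k_5 = rotl(K, (5*5+14) mod 24) = rotl(K, 15) = 0x79804E
k_6 = rotl(K, (5*6+14) mod 24) = rotl(K, 20) = 0x3009CF

0x3009CF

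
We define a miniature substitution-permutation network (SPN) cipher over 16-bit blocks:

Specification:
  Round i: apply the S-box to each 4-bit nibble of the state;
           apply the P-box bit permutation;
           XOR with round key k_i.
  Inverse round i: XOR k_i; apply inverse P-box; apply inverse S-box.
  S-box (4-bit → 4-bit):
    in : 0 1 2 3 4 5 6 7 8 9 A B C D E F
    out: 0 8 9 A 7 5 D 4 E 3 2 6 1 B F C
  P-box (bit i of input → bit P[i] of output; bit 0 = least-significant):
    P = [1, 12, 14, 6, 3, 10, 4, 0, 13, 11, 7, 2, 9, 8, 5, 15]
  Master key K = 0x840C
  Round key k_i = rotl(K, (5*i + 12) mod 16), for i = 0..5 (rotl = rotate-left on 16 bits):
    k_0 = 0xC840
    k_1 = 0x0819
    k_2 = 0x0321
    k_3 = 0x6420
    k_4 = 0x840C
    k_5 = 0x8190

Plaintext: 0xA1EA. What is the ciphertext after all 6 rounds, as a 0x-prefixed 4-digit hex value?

s_0 = plaintext = 0xA1EA
s_1 = Round(s_0, k_0) = 0xDD5D
s_2 = Round(s_1, k_1) = 0xB347
s_3 = Round(s_2, k_2) = 0x4E1D
s_4 = Round(s_3, k_3) = 0x5FC7
s_5 = Round(s_4, k_4) = 0xC6A0
s_6 = Round(s_5, k_5) = 0xA714

0xA714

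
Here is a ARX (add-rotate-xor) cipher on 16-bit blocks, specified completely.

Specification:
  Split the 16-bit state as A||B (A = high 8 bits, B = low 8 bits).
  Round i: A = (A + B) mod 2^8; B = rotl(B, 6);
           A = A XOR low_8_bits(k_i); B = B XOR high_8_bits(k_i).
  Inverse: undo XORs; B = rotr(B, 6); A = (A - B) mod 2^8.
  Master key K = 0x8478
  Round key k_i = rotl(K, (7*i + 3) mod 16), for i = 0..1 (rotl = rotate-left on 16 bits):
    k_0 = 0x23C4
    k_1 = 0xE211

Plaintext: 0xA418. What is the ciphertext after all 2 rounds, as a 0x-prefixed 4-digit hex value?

s_0 = plaintext = 0xA418
s_1 = Round(s_0, k_0) = 0x7825
s_2 = Round(s_1, k_1) = 0x8CAB

0x8CAB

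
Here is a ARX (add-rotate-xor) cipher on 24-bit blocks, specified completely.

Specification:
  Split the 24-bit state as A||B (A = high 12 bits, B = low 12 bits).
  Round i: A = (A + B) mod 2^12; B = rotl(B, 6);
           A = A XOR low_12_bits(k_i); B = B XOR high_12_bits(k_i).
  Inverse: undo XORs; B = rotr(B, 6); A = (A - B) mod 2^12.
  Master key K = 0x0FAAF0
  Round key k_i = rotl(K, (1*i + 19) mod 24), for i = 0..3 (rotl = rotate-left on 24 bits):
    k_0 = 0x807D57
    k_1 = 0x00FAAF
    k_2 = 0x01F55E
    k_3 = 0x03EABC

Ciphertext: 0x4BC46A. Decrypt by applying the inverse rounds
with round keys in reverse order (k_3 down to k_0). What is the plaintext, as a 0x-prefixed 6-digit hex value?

s_0 = ciphertext = 0x4BC46A
s_1 = InvRound(s_0, k_3) = 0x8EF511
s_2 = InvRound(s_1, k_2) = 0xA1D394
s_3 = InvRound(s_2, k_1) = 0x9E46CE
s_4 = InvRound(s_3, k_0) = 0x23827B

0x23827B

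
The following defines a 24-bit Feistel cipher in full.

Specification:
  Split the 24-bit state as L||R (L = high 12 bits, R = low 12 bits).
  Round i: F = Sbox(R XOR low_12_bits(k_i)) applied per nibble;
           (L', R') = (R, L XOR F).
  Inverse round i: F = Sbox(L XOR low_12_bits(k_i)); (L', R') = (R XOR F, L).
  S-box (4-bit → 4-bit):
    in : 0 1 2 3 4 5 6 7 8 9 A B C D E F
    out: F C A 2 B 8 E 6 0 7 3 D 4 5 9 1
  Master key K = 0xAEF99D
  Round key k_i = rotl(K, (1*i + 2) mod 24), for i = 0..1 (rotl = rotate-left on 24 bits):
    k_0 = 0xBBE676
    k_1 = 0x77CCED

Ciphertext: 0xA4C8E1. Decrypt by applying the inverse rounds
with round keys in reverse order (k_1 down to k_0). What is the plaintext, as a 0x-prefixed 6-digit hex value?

0x5716DD

s_0 = ciphertext = 0xA4C8E1
s_1 = InvRound(s_0, k_1) = 0x6DDA4C
s_2 = InvRound(s_1, k_0) = 0x5716DD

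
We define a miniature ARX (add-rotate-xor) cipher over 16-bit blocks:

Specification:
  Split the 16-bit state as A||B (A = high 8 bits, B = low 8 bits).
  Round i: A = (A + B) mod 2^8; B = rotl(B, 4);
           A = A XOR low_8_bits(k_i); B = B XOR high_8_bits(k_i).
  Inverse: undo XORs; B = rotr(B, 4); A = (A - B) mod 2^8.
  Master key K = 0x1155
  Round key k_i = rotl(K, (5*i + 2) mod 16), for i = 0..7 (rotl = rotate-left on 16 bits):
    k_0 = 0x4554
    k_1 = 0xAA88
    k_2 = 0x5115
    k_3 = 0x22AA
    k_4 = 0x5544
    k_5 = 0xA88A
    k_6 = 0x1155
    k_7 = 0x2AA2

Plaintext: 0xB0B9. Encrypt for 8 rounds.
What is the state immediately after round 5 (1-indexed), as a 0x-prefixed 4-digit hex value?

s_0 = plaintext = 0xB0B9
s_1 = Round(s_0, k_0) = 0x3DDE
s_2 = Round(s_1, k_1) = 0x9347
s_3 = Round(s_2, k_2) = 0xCF25
s_4 = Round(s_3, k_3) = 0x5E70
s_5 = Round(s_4, k_4) = 0x8A52
s_6 = Round(s_5, k_5) = 0x568D
s_7 = Round(s_6, k_6) = 0xB6C9
s_8 = Round(s_7, k_7) = 0xDDB6

0x8A52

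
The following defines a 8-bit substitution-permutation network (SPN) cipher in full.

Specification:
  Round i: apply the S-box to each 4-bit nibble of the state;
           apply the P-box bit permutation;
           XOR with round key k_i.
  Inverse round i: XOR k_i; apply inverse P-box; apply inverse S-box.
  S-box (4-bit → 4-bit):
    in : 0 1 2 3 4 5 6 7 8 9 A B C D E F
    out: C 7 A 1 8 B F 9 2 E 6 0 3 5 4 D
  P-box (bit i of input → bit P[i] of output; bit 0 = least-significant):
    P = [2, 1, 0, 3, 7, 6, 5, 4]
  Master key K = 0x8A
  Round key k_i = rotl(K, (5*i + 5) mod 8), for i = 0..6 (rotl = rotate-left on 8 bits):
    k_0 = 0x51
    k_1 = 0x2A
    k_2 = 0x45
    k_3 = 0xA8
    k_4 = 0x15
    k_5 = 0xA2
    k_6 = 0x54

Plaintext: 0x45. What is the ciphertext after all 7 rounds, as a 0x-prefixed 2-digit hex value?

0x1A

s_0 = plaintext = 0x45
s_1 = Round(s_0, k_0) = 0x4F
s_2 = Round(s_1, k_1) = 0x37
s_3 = Round(s_2, k_2) = 0xC9
s_4 = Round(s_3, k_3) = 0x63
s_5 = Round(s_4, k_4) = 0xE1
s_6 = Round(s_5, k_5) = 0x85
s_7 = Round(s_6, k_6) = 0x1A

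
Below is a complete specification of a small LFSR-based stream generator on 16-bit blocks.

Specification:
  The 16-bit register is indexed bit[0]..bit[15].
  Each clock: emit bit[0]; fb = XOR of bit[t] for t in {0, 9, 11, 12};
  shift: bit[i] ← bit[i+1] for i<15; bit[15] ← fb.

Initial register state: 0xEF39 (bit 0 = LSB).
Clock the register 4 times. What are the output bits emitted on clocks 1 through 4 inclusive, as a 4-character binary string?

reg_0 = 0xEF39
clock 1: out=1, reg = 0xF79C
clock 2: out=0, reg = 0x7BCE
clock 3: out=0, reg = 0xBDE7
clock 4: out=1, reg = 0xDEF3

1001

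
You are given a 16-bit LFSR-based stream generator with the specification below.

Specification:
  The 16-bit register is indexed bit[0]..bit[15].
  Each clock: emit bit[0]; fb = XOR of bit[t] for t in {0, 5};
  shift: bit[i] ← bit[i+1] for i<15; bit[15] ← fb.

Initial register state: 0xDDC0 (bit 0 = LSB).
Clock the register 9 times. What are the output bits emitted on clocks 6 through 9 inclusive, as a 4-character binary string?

reg_0 = 0xDDC0
clock 1: out=0, reg = 0x6EE0
clock 2: out=0, reg = 0xB770
clock 3: out=0, reg = 0xDBB8
clock 4: out=0, reg = 0xEDDC
clock 5: out=0, reg = 0x76EE
clock 6: out=0, reg = 0xBB77
clock 7: out=1, reg = 0x5DBB
clock 8: out=1, reg = 0x2EDD
clock 9: out=1, reg = 0x976E

0111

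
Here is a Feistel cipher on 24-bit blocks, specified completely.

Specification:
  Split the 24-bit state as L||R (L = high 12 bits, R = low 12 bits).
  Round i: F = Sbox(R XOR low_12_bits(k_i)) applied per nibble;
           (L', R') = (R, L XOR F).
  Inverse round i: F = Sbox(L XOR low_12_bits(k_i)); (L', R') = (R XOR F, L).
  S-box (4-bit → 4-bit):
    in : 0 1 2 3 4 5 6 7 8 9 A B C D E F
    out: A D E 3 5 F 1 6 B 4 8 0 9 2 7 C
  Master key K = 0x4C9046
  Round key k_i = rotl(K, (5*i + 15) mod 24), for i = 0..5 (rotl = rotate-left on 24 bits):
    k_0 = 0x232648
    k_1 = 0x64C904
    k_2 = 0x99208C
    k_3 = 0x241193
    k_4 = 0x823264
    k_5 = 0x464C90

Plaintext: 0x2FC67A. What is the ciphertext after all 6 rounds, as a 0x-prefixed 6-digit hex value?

0xAF0EA7

s_0 = plaintext = 0x2FC67A
s_1 = Round(s_0, k_0) = 0x67A8C2
s_2 = Round(s_1, k_1) = 0x8C2BEB
s_3 = Round(s_2, k_2) = 0xBEB8D4
s_4 = Round(s_3, k_3) = 0x8D4FBD
s_5 = Round(s_4, k_4) = 0xFBDAF0
s_6 = Round(s_5, k_5) = 0xAF0EA7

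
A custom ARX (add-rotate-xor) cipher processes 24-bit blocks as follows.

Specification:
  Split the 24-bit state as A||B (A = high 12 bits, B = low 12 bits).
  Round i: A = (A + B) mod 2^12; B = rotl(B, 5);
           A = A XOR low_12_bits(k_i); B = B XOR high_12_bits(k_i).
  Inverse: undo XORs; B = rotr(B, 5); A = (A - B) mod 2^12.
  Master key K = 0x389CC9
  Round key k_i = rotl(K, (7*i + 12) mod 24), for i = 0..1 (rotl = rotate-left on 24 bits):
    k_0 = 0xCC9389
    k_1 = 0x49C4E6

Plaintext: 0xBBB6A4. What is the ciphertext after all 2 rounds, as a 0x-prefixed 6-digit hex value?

s_0 = plaintext = 0xBBB6A4
s_1 = Round(s_0, k_0) = 0x1D6844
s_2 = Round(s_1, k_1) = 0xEFCC0C

0xEFCC0C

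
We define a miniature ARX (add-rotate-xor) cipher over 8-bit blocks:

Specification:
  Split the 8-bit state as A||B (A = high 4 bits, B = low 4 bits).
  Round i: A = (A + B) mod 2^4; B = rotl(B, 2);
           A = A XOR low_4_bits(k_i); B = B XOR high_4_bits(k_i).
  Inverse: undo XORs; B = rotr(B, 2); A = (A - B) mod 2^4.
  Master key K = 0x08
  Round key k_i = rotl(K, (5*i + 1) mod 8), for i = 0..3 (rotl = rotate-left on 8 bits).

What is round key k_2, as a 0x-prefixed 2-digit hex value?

0x40

K = 0x08
k_0 = rotl(K, (5*0+1) mod 8) = rotl(K, 1) = 0x10
k_1 = rotl(K, (5*1+1) mod 8) = rotl(K, 6) = 0x02
k_2 = rotl(K, (5*2+1) mod 8) = rotl(K, 3) = 0x40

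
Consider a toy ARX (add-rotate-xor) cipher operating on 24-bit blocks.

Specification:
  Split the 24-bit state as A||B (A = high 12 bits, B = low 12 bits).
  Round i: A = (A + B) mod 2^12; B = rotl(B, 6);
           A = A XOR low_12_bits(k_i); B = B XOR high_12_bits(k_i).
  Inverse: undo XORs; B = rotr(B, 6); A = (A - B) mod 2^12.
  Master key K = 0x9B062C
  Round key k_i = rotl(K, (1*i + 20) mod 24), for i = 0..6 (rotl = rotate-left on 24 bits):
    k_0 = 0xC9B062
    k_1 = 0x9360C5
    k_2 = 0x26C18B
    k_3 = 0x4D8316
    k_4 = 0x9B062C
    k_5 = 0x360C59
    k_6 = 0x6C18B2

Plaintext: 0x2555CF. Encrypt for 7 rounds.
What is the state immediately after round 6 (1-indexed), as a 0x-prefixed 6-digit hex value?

0x1F9A9C

s_0 = plaintext = 0x2555CF
s_1 = Round(s_0, k_0) = 0x846F4C
s_2 = Round(s_1, k_1) = 0x757A0B
s_3 = Round(s_2, k_2) = 0x0E9084
s_4 = Round(s_3, k_3) = 0x27B5DA
s_5 = Round(s_4, k_4) = 0xE79F27
s_6 = Round(s_5, k_5) = 0x1F9A9C
s_7 = Round(s_6, k_6) = 0x4271EB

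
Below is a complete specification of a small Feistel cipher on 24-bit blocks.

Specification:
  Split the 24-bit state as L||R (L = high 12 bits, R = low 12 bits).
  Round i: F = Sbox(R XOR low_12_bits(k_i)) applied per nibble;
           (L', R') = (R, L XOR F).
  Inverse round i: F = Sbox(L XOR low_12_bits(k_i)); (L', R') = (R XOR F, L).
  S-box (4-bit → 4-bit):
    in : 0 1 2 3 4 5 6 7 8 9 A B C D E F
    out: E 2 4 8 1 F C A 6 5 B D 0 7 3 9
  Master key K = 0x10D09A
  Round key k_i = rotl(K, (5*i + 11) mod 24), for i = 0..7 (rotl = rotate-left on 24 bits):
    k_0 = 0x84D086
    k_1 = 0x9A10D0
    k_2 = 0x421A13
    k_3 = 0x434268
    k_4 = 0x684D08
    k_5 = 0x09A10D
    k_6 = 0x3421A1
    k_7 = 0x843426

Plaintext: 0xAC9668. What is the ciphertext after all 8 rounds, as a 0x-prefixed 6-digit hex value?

s_0 = plaintext = 0xAC9668
s_1 = Round(s_0, k_0) = 0x6686FA
s_2 = Round(s_1, k_1) = 0x6FAA23
s_3 = Round(s_2, k_2) = 0xA23874
s_4 = Round(s_3, k_3) = 0x874103
s_5 = Round(s_4, k_4) = 0x103899
s_6 = Round(s_5, k_5) = 0x899452
s_7 = Round(s_6, k_6) = 0x452701
s_8 = Round(s_7, k_7) = 0x701C18

0x701C18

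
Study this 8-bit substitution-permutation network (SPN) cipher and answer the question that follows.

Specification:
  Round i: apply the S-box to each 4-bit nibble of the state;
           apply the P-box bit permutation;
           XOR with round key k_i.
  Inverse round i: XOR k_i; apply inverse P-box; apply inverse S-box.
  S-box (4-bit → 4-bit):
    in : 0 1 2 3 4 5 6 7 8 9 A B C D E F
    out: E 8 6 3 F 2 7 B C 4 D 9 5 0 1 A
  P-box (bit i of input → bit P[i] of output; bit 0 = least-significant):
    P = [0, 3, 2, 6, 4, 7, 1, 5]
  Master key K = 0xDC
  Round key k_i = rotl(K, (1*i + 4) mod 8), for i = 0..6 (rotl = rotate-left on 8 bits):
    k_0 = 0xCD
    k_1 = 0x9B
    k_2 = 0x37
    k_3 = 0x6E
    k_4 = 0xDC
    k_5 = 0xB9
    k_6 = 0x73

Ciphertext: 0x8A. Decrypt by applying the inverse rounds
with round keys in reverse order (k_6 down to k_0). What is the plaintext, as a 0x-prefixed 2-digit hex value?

s_0 = ciphertext = 0x8A
s_1 = InvRound(s_0, k_6) = 0x77
s_2 = InvRound(s_1, k_5) = 0x20
s_3 = InvRound(s_2, k_4) = 0x70
s_4 = InvRound(s_3, k_3) = 0xC2
s_5 = InvRound(s_4, k_2) = 0x7A
s_6 = InvRound(s_5, k_1) = 0xFB
s_7 = InvRound(s_6, k_0) = 0xA9

0xA9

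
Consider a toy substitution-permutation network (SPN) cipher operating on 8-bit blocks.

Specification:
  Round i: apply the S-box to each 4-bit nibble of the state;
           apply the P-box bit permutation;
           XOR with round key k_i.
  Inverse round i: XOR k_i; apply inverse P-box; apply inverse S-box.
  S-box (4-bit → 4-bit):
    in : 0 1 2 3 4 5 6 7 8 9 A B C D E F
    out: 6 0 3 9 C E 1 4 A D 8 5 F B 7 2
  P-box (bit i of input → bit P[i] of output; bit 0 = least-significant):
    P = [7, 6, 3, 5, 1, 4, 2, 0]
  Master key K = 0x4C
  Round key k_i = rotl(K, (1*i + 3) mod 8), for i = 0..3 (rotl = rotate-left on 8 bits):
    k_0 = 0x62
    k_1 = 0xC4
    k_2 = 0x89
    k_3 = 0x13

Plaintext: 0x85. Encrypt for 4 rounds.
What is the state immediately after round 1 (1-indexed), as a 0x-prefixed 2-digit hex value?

s_0 = plaintext = 0x85
s_1 = Round(s_0, k_0) = 0x1B
s_2 = Round(s_1, k_1) = 0x4C
s_3 = Round(s_2, k_2) = 0x64
s_4 = Round(s_3, k_3) = 0x39

0x1B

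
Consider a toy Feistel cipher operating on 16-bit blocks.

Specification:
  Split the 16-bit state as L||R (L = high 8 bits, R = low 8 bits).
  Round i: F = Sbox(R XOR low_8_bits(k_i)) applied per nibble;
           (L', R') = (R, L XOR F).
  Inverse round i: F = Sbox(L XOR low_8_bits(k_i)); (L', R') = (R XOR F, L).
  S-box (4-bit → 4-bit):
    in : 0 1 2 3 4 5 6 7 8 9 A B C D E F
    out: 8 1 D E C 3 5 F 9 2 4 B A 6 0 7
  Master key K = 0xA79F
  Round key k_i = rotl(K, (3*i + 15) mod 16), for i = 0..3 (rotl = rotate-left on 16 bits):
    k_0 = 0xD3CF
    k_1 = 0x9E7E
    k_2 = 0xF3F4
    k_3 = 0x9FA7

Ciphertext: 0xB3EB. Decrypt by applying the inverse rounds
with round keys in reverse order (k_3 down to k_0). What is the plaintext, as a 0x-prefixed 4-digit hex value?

s_0 = ciphertext = 0xB3EB
s_1 = InvRound(s_0, k_3) = 0xF7B3
s_2 = InvRound(s_1, k_2) = 0x3DF7
s_3 = InvRound(s_2, k_1) = 0x393D
s_4 = InvRound(s_3, k_0) = 0x4839

0x4839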